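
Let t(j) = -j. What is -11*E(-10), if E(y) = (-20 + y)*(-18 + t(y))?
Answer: -2640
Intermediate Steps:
E(y) = (-20 + y)*(-18 - y)
-11*E(-10) = -11*(360 - 1*(-10)² + 2*(-10)) = -11*(360 - 1*100 - 20) = -11*(360 - 100 - 20) = -11*240 = -2640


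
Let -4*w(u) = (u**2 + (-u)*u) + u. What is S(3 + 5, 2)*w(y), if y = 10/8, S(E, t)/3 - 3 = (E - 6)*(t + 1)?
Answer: -135/16 ≈ -8.4375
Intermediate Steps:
S(E, t) = 9 + 3*(1 + t)*(-6 + E) (S(E, t) = 9 + 3*((E - 6)*(t + 1)) = 9 + 3*((-6 + E)*(1 + t)) = 9 + 3*((1 + t)*(-6 + E)) = 9 + 3*(1 + t)*(-6 + E))
y = 5/4 (y = 10*(1/8) = 5/4 ≈ 1.2500)
w(u) = -u/4 (w(u) = -((u**2 + (-u)*u) + u)/4 = -((u**2 - u**2) + u)/4 = -(0 + u)/4 = -u/4)
S(3 + 5, 2)*w(y) = (-9 - 18*2 + 3*(3 + 5) + 3*(3 + 5)*2)*(-1/4*5/4) = (-9 - 36 + 3*8 + 3*8*2)*(-5/16) = (-9 - 36 + 24 + 48)*(-5/16) = 27*(-5/16) = -135/16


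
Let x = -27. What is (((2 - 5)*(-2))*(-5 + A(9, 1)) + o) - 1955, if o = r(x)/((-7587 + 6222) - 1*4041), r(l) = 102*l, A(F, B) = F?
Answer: -102316/53 ≈ -1930.5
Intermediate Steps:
o = 27/53 (o = (102*(-27))/((-7587 + 6222) - 1*4041) = -2754/(-1365 - 4041) = -2754/(-5406) = -2754*(-1/5406) = 27/53 ≈ 0.50943)
(((2 - 5)*(-2))*(-5 + A(9, 1)) + o) - 1955 = (((2 - 5)*(-2))*(-5 + 9) + 27/53) - 1955 = (-3*(-2)*4 + 27/53) - 1955 = (6*4 + 27/53) - 1955 = (24 + 27/53) - 1955 = 1299/53 - 1955 = -102316/53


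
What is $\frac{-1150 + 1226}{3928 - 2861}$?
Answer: $\frac{76}{1067} \approx 0.071228$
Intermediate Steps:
$\frac{-1150 + 1226}{3928 - 2861} = \frac{76}{1067}$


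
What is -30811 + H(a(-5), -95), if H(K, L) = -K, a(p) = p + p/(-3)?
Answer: -92423/3 ≈ -30808.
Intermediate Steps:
a(p) = 2*p/3 (a(p) = p + p*(-⅓) = p - p/3 = 2*p/3)
-30811 + H(a(-5), -95) = -30811 - 2*(-5)/3 = -30811 - 1*(-10/3) = -30811 + 10/3 = -92423/3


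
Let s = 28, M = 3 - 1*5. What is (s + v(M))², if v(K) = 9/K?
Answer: 2209/4 ≈ 552.25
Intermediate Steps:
M = -2 (M = 3 - 5 = -2)
(s + v(M))² = (28 + 9/(-2))² = (28 + 9*(-½))² = (28 - 9/2)² = (47/2)² = 2209/4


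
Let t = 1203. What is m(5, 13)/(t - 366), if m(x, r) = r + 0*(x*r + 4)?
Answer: 13/837 ≈ 0.015532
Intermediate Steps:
m(x, r) = r (m(x, r) = r + 0*(r*x + 4) = r + 0*(4 + r*x) = r + 0 = r)
m(5, 13)/(t - 366) = 13/(1203 - 366) = 13/837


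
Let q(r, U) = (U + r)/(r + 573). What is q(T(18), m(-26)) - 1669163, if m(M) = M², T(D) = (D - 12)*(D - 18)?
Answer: -956429723/573 ≈ -1.6692e+6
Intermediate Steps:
T(D) = (-18 + D)*(-12 + D) (T(D) = (-12 + D)*(-18 + D) = (-18 + D)*(-12 + D))
q(r, U) = (U + r)/(573 + r)
q(T(18), m(-26)) - 1669163 = ((-26)² + (216 + 18² - 30*18))/(573 + (216 + 18² - 30*18)) - 1669163 = (676 + (216 + 324 - 540))/(573 + (216 + 324 - 540)) - 1669163 = (676 + 0)/(573 + 0) - 1669163 = 676/573 - 1669163 = -956429723/573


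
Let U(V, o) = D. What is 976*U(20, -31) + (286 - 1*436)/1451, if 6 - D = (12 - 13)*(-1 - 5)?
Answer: -150/1451 ≈ -0.10338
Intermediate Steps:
D = 0 (D = 6 - (12 - 13)*(-1 - 5) = 6 - (-1)*(-6) = 6 - 1*6 = 6 - 6 = 0)
U(V, o) = 0
976*U(20, -31) + (286 - 1*436)/1451 = 976*0 + (286 - 1*436)/1451 = 0 + (286 - 436)*(1/1451) = 0 - 150*1/1451 = 0 - 150/1451 = -150/1451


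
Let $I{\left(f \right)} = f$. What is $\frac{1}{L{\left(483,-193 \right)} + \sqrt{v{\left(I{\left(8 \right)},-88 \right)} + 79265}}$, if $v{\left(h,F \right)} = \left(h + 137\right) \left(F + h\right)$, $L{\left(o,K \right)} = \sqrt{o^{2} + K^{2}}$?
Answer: $\frac{1}{\sqrt{67665} + \sqrt{270538}} \approx 0.0012816$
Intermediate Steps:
$L{\left(o,K \right)} = \sqrt{K^{2} + o^{2}}$
$v{\left(h,F \right)} = \left(137 + h\right) \left(F + h\right)$
$\frac{1}{L{\left(483,-193 \right)} + \sqrt{v{\left(I{\left(8 \right)},-88 \right)} + 79265}} = \frac{1}{\sqrt{\left(-193\right)^{2} + 483^{2}} + \sqrt{\left(8^{2} + 137 \left(-88\right) + 137 \cdot 8 - 704\right) + 79265}} = \frac{1}{\sqrt{37249 + 233289} + \sqrt{\left(64 - 12056 + 1096 - 704\right) + 79265}} = \frac{1}{\sqrt{270538} + \sqrt{-11600 + 79265}} = \frac{1}{\sqrt{270538} + \sqrt{67665}} = \frac{1}{\sqrt{67665} + \sqrt{270538}}$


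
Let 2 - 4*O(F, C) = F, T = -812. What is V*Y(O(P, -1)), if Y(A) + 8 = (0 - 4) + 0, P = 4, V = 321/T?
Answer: 963/203 ≈ 4.7438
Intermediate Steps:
V = -321/812 (V = 321/(-812) = 321*(-1/812) = -321/812 ≈ -0.39532)
O(F, C) = 1/2 - F/4
Y(A) = -12 (Y(A) = -8 + ((0 - 4) + 0) = -8 + (-4 + 0) = -8 - 4 = -12)
V*Y(O(P, -1)) = -321/812*(-12) = 963/203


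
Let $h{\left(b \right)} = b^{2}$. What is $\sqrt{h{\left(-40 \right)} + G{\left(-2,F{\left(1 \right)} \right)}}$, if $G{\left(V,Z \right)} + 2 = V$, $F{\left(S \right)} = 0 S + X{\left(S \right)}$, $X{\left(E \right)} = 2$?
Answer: $2 \sqrt{399} \approx 39.95$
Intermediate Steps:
$F{\left(S \right)} = 2$ ($F{\left(S \right)} = 0 S + 2 = 0 + 2 = 2$)
$G{\left(V,Z \right)} = -2 + V$
$\sqrt{h{\left(-40 \right)} + G{\left(-2,F{\left(1 \right)} \right)}} = \sqrt{\left(-40\right)^{2} - 4} = \sqrt{1600 - 4} = \sqrt{1596} = 2 \sqrt{399}$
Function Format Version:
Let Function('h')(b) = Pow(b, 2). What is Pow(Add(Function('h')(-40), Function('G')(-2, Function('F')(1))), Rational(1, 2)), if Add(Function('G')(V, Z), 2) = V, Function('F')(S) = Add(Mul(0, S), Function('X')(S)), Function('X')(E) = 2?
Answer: Mul(2, Pow(399, Rational(1, 2))) ≈ 39.950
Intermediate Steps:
Function('F')(S) = 2 (Function('F')(S) = Add(Mul(0, S), 2) = Add(0, 2) = 2)
Function('G')(V, Z) = Add(-2, V)
Pow(Add(Function('h')(-40), Function('G')(-2, Function('F')(1))), Rational(1, 2)) = Pow(Add(Pow(-40, 2), Add(-2, -2)), Rational(1, 2)) = Pow(Add(1600, -4), Rational(1, 2)) = Pow(1596, Rational(1, 2)) = Mul(2, Pow(399, Rational(1, 2)))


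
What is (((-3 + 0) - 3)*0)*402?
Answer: 0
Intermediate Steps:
(((-3 + 0) - 3)*0)*402 = ((-3 - 3)*0)*402 = -6*0*402 = 0*402 = 0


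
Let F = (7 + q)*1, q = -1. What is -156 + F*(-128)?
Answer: -924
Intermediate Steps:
F = 6 (F = (7 - 1)*1 = 6*1 = 6)
-156 + F*(-128) = -156 + 6*(-128) = -156 - 768 = -924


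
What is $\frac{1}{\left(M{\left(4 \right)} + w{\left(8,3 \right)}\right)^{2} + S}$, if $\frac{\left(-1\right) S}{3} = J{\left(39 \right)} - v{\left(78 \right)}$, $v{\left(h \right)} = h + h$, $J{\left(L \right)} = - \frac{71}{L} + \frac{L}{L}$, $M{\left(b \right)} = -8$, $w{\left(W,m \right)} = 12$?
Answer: $\frac{13}{6324} \approx 0.0020557$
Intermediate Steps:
$J{\left(L \right)} = 1 - \frac{71}{L}$ ($J{\left(L \right)} = - \frac{71}{L} + 1 = 1 - \frac{71}{L}$)
$v{\left(h \right)} = 2 h$
$S = \frac{6116}{13}$ ($S = - 3 \left(\frac{-71 + 39}{39} - 2 \cdot 78\right) = - 3 \left(\frac{1}{39} \left(-32\right) - 156\right) = - 3 \left(- \frac{32}{39} - 156\right) = \left(-3\right) \left(- \frac{6116}{39}\right) = \frac{6116}{13} \approx 470.46$)
$\frac{1}{\left(M{\left(4 \right)} + w{\left(8,3 \right)}\right)^{2} + S} = \frac{1}{\left(-8 + 12\right)^{2} + \frac{6116}{13}} = \frac{1}{4^{2} + \frac{6116}{13}} = \frac{1}{16 + \frac{6116}{13}} = \frac{1}{\frac{6324}{13}} = \frac{13}{6324}$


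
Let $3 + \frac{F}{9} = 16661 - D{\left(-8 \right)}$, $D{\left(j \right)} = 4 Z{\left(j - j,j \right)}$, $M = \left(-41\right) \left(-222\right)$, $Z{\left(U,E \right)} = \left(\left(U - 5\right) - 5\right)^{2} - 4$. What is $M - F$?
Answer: $-137364$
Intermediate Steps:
$Z{\left(U,E \right)} = -4 + \left(-10 + U\right)^{2}$ ($Z{\left(U,E \right)} = \left(\left(-5 + U\right) - 5\right)^{2} - 4 = \left(-10 + U\right)^{2} - 4 = -4 + \left(-10 + U\right)^{2}$)
$M = 9102$
$D{\left(j \right)} = 384$ ($D{\left(j \right)} = 4 \left(-4 + \left(-10 + \left(j - j\right)\right)^{2}\right) = 4 \left(-4 + \left(-10 + 0\right)^{2}\right) = 4 \left(-4 + \left(-10\right)^{2}\right) = 4 \left(-4 + 100\right) = 4 \cdot 96 = 384$)
$F = 146466$ ($F = -27 + 9 \left(16661 - 384\right) = -27 + 9 \cdot 16277 = -27 + 146493 = 146466$)
$M - F = 9102 - 146466 = -137364$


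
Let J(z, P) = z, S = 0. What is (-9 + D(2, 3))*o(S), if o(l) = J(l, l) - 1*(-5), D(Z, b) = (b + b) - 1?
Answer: -20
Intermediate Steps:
D(Z, b) = -1 + 2*b (D(Z, b) = 2*b - 1 = -1 + 2*b)
o(l) = 5 + l (o(l) = l - 1*(-5) = l + 5 = 5 + l)
(-9 + D(2, 3))*o(S) = (-9 + (-1 + 2*3))*(5 + 0) = (-9 + (-1 + 6))*5 = (-9 + 5)*5 = -4*5 = -20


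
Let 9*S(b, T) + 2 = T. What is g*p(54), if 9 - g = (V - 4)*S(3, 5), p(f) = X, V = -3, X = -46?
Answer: -1564/3 ≈ -521.33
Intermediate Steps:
p(f) = -46
S(b, T) = -2/9 + T/9
g = 34/3 (g = 9 - (-3 - 4)*(-2/9 + (⅑)*5) = 9 - (-7)*(-2/9 + 5/9) = 9 - (-7)/3 = 9 - 1*(-7/3) = 9 + 7/3 = 34/3 ≈ 11.333)
g*p(54) = (34/3)*(-46) = -1564/3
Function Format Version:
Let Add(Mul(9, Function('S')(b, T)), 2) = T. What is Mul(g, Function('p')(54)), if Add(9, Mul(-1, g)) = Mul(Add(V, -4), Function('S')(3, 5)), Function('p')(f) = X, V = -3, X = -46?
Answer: Rational(-1564, 3) ≈ -521.33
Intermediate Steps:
Function('p')(f) = -46
Function('S')(b, T) = Add(Rational(-2, 9), Mul(Rational(1, 9), T))
g = Rational(34, 3) (g = Add(9, Mul(-1, Mul(Add(-3, -4), Add(Rational(-2, 9), Mul(Rational(1, 9), 5))))) = Add(9, Mul(-1, Mul(-7, Add(Rational(-2, 9), Rational(5, 9))))) = Add(9, Mul(-1, Mul(-7, Rational(1, 3)))) = Add(9, Mul(-1, Rational(-7, 3))) = Add(9, Rational(7, 3)) = Rational(34, 3) ≈ 11.333)
Mul(g, Function('p')(54)) = Mul(Rational(34, 3), -46) = Rational(-1564, 3)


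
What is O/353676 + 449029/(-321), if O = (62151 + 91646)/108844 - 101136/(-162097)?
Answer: -311327109953386479491/222560241557877392 ≈ -1398.8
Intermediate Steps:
O = 35938079093/17643285868 (O = 153797*(1/108844) - 101136*(-1/162097) = 153797/108844 + 101136/162097 = 35938079093/17643285868 ≈ 2.0369)
O/353676 + 449029/(-321) = (35938079093/17643285868)/353676 + 449029/(-321) = (35938079093/17643285868)*(1/353676) + 449029*(-1/321) = 35938079093/6240006772650768 - 449029/321 = -311327109953386479491/222560241557877392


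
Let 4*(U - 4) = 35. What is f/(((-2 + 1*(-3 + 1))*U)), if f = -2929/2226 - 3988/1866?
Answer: 2390467/35306586 ≈ 0.067706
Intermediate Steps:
f = -2390467/692286 (f = -2929*1/2226 - 3988*1/1866 = -2929/2226 - 1994/933 = -2390467/692286 ≈ -3.4530)
U = 51/4 (U = 4 + (¼)*35 = 4 + 35/4 = 51/4 ≈ 12.750)
f/(((-2 + 1*(-3 + 1))*U)) = -2390467*4/(51*(-2 + 1*(-3 + 1)))/692286 = -2390467*4/(51*(-2 + 1*(-2)))/692286 = -2390467*4/(51*(-2 - 2))/692286 = -2390467/(692286*((-4*51/4))) = -2390467/692286/(-51) = -2390467/692286*(-1/51) = 2390467/35306586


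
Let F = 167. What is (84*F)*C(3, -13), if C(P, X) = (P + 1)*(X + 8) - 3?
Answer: -322644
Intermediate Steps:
C(P, X) = -3 + (1 + P)*(8 + X) (C(P, X) = (1 + P)*(8 + X) - 3 = -3 + (1 + P)*(8 + X))
(84*F)*C(3, -13) = (84*167)*(5 - 13 + 8*3 + 3*(-13)) = 14028*(5 - 13 + 24 - 39) = 14028*(-23) = -322644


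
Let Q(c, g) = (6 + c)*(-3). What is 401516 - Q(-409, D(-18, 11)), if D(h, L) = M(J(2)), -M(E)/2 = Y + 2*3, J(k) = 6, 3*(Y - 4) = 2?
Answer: 400307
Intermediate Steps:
Y = 14/3 (Y = 4 + (⅓)*2 = 4 + ⅔ = 14/3 ≈ 4.6667)
M(E) = -64/3 (M(E) = -2*(14/3 + 2*3) = -2*(14/3 + 6) = -2*32/3 = -64/3)
D(h, L) = -64/3
Q(c, g) = -18 - 3*c
401516 - Q(-409, D(-18, 11)) = 401516 - (-18 - 3*(-409)) = 401516 - (-18 + 1227) = 401516 - 1*1209 = 401516 - 1209 = 400307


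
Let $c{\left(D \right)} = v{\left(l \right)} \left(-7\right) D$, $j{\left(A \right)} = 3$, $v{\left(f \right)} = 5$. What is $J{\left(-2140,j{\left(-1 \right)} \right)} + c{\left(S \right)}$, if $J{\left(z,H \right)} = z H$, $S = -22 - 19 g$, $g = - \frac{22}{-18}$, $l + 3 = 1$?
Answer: $- \frac{43535}{9} \approx -4837.2$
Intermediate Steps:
$l = -2$ ($l = -3 + 1 = -2$)
$g = \frac{11}{9}$ ($g = \left(-22\right) \left(- \frac{1}{18}\right) = \frac{11}{9} \approx 1.2222$)
$S = - \frac{407}{9}$ ($S = -22 - \frac{209}{9} = - \frac{407}{9} \approx -45.222$)
$c{\left(D \right)} = - 35 D$ ($c{\left(D \right)} = 5 \left(-7\right) D = - 35 D$)
$J{\left(z,H \right)} = H z$
$J{\left(-2140,j{\left(-1 \right)} \right)} + c{\left(S \right)} = 3 \left(-2140\right) - - \frac{14245}{9} = -6420 + \frac{14245}{9} = - \frac{43535}{9}$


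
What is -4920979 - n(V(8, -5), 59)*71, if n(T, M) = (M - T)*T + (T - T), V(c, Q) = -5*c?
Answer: -4639819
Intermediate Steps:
n(T, M) = T*(M - T) (n(T, M) = T*(M - T) + 0 = T*(M - T))
-4920979 - n(V(8, -5), 59)*71 = -4920979 - (-5*8)*(59 - (-5)*8)*71 = -4920979 - (-40*(59 - 1*(-40)))*71 = -4920979 - (-40*(59 + 40))*71 = -4920979 - (-40*99)*71 = -4920979 - (-3960)*71 = -4920979 - 1*(-281160) = -4920979 + 281160 = -4639819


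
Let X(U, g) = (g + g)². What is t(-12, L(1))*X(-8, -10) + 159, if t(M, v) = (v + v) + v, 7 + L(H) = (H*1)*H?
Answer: -7041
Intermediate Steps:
L(H) = -7 + H² (L(H) = -7 + (H*1)*H = -7 + H*H = -7 + H²)
t(M, v) = 3*v (t(M, v) = 2*v + v = 3*v)
X(U, g) = 4*g² (X(U, g) = (2*g)² = 4*g²)
t(-12, L(1))*X(-8, -10) + 159 = (3*(-7 + 1²))*(4*(-10)²) + 159 = (3*(-7 + 1))*(4*100) + 159 = (3*(-6))*400 + 159 = -18*400 + 159 = -7200 + 159 = -7041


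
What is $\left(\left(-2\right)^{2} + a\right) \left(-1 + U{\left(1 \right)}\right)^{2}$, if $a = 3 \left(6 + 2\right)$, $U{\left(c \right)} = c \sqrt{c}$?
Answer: $0$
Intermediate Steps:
$U{\left(c \right)} = c^{\frac{3}{2}}$
$a = 24$ ($a = 3 \cdot 8 = 24$)
$\left(\left(-2\right)^{2} + a\right) \left(-1 + U{\left(1 \right)}\right)^{2} = \left(\left(-2\right)^{2} + 24\right) \left(-1 + 1^{\frac{3}{2}}\right)^{2} = \left(4 + 24\right) \left(-1 + 1\right)^{2} = 28 \cdot 0^{2} = 28 \cdot 0 = 0$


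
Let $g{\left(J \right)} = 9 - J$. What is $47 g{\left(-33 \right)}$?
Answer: $1974$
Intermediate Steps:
$47 g{\left(-33 \right)} = 47 \left(9 - -33\right) = 47 \left(9 + 33\right) = 47 \cdot 42 = 1974$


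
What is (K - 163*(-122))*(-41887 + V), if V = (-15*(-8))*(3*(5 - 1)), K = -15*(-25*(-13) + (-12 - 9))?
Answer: -619890722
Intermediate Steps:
K = -4560 (K = -15*(325 - 21) = -15*304 = -4560)
V = 1440 (V = 120*(3*4) = 120*12 = 1440)
(K - 163*(-122))*(-41887 + V) = (-4560 - 163*(-122))*(-41887 + 1440) = (-4560 + 19886)*(-40447) = 15326*(-40447) = -619890722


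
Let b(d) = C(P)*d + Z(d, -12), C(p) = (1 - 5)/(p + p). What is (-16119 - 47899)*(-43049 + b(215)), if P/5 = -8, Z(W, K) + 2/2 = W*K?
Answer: 5840906293/2 ≈ 2.9205e+9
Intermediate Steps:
Z(W, K) = -1 + K*W (Z(W, K) = -1 + W*K = -1 + K*W)
P = -40 (P = 5*(-8) = -40)
C(p) = -2/p (C(p) = -4*1/(2*p) = -2/p)
b(d) = -1 - 239*d/20 (b(d) = (-2/(-40))*d + (-1 - 12*d) = (-2*(-1/40))*d + (-1 - 12*d) = d/20 + (-1 - 12*d) = -1 - 239*d/20)
(-16119 - 47899)*(-43049 + b(215)) = (-16119 - 47899)*(-43049 + (-1 - 239/20*215)) = -64018*(-43049 + (-1 - 10277/4)) = -64018*(-43049 - 10281/4) = -64018*(-182477/4) = 5840906293/2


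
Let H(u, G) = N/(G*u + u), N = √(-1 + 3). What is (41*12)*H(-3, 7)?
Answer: -41*√2/2 ≈ -28.991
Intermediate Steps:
N = √2 ≈ 1.4142
H(u, G) = √2/(u + G*u) (H(u, G) = √2/(G*u + u) = √2/(u + G*u))
(41*12)*H(-3, 7) = (41*12)*(√2/(-3*(1 + 7))) = 492*(√2*(-⅓)/8) = 492*(√2*(-⅓)*(⅛)) = 492*(-√2/24) = -41*√2/2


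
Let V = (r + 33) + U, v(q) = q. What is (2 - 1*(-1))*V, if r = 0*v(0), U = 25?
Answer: 174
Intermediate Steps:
r = 0 (r = 0*0 = 0)
V = 58 (V = (0 + 33) + 25 = 33 + 25 = 58)
(2 - 1*(-1))*V = (2 - 1*(-1))*58 = (2 + 1)*58 = 3*58 = 174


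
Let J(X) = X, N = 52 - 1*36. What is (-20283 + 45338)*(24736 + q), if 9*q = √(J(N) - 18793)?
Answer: 619760480 + 25055*I*√18777/9 ≈ 6.1976e+8 + 3.8147e+5*I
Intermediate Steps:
N = 16 (N = 52 - 36 = 16)
q = I*√18777/9 (q = √(16 - 18793)/9 = √(-18777)/9 = (I*√18777)/9 = I*√18777/9 ≈ 15.225*I)
(-20283 + 45338)*(24736 + q) = (-20283 + 45338)*(24736 + I*√18777/9) = 25055*(24736 + I*√18777/9) = 619760480 + 25055*I*√18777/9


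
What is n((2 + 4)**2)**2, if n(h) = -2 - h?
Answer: 1444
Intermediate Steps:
n((2 + 4)**2)**2 = (-2 - (2 + 4)**2)**2 = (-2 - 1*6**2)**2 = (-2 - 1*36)**2 = (-2 - 36)**2 = (-38)**2 = 1444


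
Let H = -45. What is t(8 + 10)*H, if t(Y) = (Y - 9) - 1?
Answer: -360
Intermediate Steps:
t(Y) = -10 + Y (t(Y) = (-9 + Y) - 1 = -10 + Y)
t(8 + 10)*H = (-10 + (8 + 10))*(-45) = (-10 + 18)*(-45) = 8*(-45) = -360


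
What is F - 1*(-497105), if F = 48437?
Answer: 545542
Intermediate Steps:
F - 1*(-497105) = 48437 - 1*(-497105) = 48437 + 497105 = 545542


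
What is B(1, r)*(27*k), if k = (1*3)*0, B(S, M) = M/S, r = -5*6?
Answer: 0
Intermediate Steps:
r = -30
k = 0 (k = 3*0 = 0)
B(1, r)*(27*k) = (-30/1)*(27*0) = -30*1*0 = -30*0 = 0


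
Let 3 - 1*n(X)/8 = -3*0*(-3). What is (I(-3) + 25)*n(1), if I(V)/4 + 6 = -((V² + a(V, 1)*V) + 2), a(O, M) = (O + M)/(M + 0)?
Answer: -1608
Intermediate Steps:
a(O, M) = (M + O)/M
n(X) = 24 (n(X) = 24 - 8*(-3*0)*(-3) = 24 - 0*(-3) = 24 - 8*0 = 24 + 0 = 24)
I(V) = -32 - 4*V² - 4*V*(1 + V) (I(V) = -24 + 4*(-((V² + ((1 + V)/1)*V) + 2)) = -24 + 4*(-((V² + (1*(1 + V))*V) + 2)) = -24 + 4*(-((V² + (1 + V)*V) + 2)) = -24 + 4*(-((V² + V*(1 + V)) + 2)) = -24 + 4*(-(2 + V² + V*(1 + V))) = -24 + 4*(-2 - V² - V*(1 + V)) = -24 + (-8 - 4*V² - 4*V*(1 + V)) = -32 - 4*V² - 4*V*(1 + V))
(I(-3) + 25)*n(1) = ((-32 - 8*(-3)² - 4*(-3)) + 25)*24 = ((-32 - 8*9 + 12) + 25)*24 = ((-32 - 72 + 12) + 25)*24 = (-92 + 25)*24 = -67*24 = -1608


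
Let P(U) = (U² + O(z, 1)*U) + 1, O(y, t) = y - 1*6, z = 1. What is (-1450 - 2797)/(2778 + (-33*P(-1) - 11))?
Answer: -4247/2536 ≈ -1.6747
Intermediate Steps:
O(y, t) = -6 + y (O(y, t) = y - 6 = -6 + y)
P(U) = 1 + U² - 5*U (P(U) = (U² + (-6 + 1)*U) + 1 = (U² - 5*U) + 1 = 1 + U² - 5*U)
(-1450 - 2797)/(2778 + (-33*P(-1) - 11)) = (-1450 - 2797)/(2778 + (-33*(1 + (-1)² - 5*(-1)) - 11)) = -4247/(2778 + (-33*(1 + 1 + 5) - 11)) = -4247/(2778 + (-33*7 - 11)) = -4247/(2778 + (-231 - 11)) = -4247/(2778 - 242) = -4247/2536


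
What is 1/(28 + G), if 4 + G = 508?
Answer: 1/532 ≈ 0.0018797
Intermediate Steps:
G = 504 (G = -4 + 508 = 504)
1/(28 + G) = 1/(28 + 504) = 1/532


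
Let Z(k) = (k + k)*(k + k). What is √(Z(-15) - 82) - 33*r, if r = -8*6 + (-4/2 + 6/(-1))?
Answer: 1848 + √818 ≈ 1876.6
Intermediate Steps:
Z(k) = 4*k² (Z(k) = (2*k)*(2*k) = 4*k²)
r = -56 (r = -48 + (-4*½ + 6*(-1)) = -48 + (-2 - 6) = -48 - 8 = -56)
√(Z(-15) - 82) - 33*r = √(4*(-15)² - 82) - 33*(-56) = √(4*225 - 82) + 1848 = √(900 - 82) + 1848 = √818 + 1848 = 1848 + √818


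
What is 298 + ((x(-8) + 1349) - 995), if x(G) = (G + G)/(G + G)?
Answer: 653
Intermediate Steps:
x(G) = 1 (x(G) = (2*G)/((2*G)) = (2*G)*(1/(2*G)) = 1)
298 + ((x(-8) + 1349) - 995) = 298 + ((1 + 1349) - 995) = 298 + (1350 - 995) = 298 + 355 = 653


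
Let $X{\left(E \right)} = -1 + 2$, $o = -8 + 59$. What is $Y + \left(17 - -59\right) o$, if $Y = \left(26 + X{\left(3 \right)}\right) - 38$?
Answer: $3865$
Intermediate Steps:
$o = 51$
$X{\left(E \right)} = 1$
$Y = -11$ ($Y = \left(26 + 1\right) - 38 = 27 - 38 = -11$)
$Y + \left(17 - -59\right) o = -11 + \left(17 - -59\right) 51 = -11 + \left(17 + 59\right) 51 = -11 + 76 \cdot 51 = -11 + 3876 = 3865$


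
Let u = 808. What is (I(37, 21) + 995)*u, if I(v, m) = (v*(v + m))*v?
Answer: 64960776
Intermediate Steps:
I(v, m) = v²*(m + v) (I(v, m) = (v*(m + v))*v = v²*(m + v))
(I(37, 21) + 995)*u = (37²*(21 + 37) + 995)*808 = (1369*58 + 995)*808 = (79402 + 995)*808 = 80397*808 = 64960776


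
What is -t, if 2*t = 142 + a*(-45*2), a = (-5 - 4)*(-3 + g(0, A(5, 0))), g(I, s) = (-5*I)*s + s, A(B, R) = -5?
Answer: 3169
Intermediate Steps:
g(I, s) = s - 5*I*s (g(I, s) = -5*I*s + s = s - 5*I*s)
a = 72 (a = (-5 - 4)*(-3 - 5*(1 - 5*0)) = -9*(-3 - 5*(1 + 0)) = -9*(-3 - 5*1) = -9*(-3 - 5) = -9*(-8) = 72)
t = -3169 (t = (142 + 72*(-45*2))/2 = (142 + 72*(-90))/2 = (142 - 6480)/2 = (1/2)*(-6338) = -3169)
-t = -1*(-3169) = 3169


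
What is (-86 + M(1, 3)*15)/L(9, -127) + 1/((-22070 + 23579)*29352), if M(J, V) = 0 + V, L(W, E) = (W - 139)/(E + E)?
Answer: -230629318711/2878990920 ≈ -80.108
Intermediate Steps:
L(W, E) = (-139 + W)/(2*E) (L(W, E) = (-139 + W)/((2*E)) = (-139 + W)*(1/(2*E)) = (-139 + W)/(2*E))
M(J, V) = V
(-86 + M(1, 3)*15)/L(9, -127) + 1/((-22070 + 23579)*29352) = (-86 + 3*15)/(((½)*(-139 + 9)/(-127))) + 1/((-22070 + 23579)*29352) = (-86 + 45)/(((½)*(-1/127)*(-130))) + (1/29352)/1509 = -41/65/127 + (1/1509)*(1/29352) = -41*127/65 + 1/44292168 = -5207/65 + 1/44292168 = -230629318711/2878990920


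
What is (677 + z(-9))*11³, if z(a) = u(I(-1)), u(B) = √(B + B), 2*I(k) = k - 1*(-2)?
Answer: 902418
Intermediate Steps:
I(k) = 1 + k/2 (I(k) = (k - 1*(-2))/2 = (k + 2)/2 = (2 + k)/2 = 1 + k/2)
u(B) = √2*√B (u(B) = √(2*B) = √2*√B)
z(a) = 1 (z(a) = √2*√(1 + (½)*(-1)) = √2*√(1 - ½) = √2*√(½) = √2*(√2/2) = 1)
(677 + z(-9))*11³ = (677 + 1)*11³ = 678*1331 = 902418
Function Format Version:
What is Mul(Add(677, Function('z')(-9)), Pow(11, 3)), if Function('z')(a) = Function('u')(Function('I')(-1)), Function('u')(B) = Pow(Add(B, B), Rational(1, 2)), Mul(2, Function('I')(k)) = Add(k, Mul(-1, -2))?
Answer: 902418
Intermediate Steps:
Function('I')(k) = Add(1, Mul(Rational(1, 2), k)) (Function('I')(k) = Mul(Rational(1, 2), Add(k, Mul(-1, -2))) = Mul(Rational(1, 2), Add(k, 2)) = Mul(Rational(1, 2), Add(2, k)) = Add(1, Mul(Rational(1, 2), k)))
Function('u')(B) = Mul(Pow(2, Rational(1, 2)), Pow(B, Rational(1, 2))) (Function('u')(B) = Pow(Mul(2, B), Rational(1, 2)) = Mul(Pow(2, Rational(1, 2)), Pow(B, Rational(1, 2))))
Function('z')(a) = 1 (Function('z')(a) = Mul(Pow(2, Rational(1, 2)), Pow(Add(1, Mul(Rational(1, 2), -1)), Rational(1, 2))) = Mul(Pow(2, Rational(1, 2)), Pow(Add(1, Rational(-1, 2)), Rational(1, 2))) = Mul(Pow(2, Rational(1, 2)), Pow(Rational(1, 2), Rational(1, 2))) = Mul(Pow(2, Rational(1, 2)), Mul(Rational(1, 2), Pow(2, Rational(1, 2)))) = 1)
Mul(Add(677, Function('z')(-9)), Pow(11, 3)) = Mul(Add(677, 1), Pow(11, 3)) = Mul(678, 1331) = 902418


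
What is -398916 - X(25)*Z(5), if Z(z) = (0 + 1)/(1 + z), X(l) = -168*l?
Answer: -398216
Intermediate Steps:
Z(z) = 1/(1 + z)
-398916 - X(25)*Z(5) = -398916 - (-168*25)/(1 + 5) = -398916 - (-4200)/6 = -398916 - 1*(-700) = -398916 + 700 = -398216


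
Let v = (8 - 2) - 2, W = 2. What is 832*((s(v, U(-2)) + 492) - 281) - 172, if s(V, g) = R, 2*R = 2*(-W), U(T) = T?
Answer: 173716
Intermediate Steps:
v = 4 (v = 6 - 2 = 4)
R = -2 (R = (2*(-1*2))/2 = (2*(-2))/2 = (1/2)*(-4) = -2)
s(V, g) = -2
832*((s(v, U(-2)) + 492) - 281) - 172 = 832*((-2 + 492) - 281) - 172 = 832*(490 - 281) - 172 = 832*209 - 172 = 173888 - 172 = 173716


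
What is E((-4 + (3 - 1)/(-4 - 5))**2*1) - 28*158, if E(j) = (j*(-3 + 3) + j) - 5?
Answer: -357305/81 ≈ -4411.2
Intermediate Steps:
E(j) = -5 + j (E(j) = (j*0 + j) - 5 = (0 + j) - 5 = j - 5 = -5 + j)
E((-4 + (3 - 1)/(-4 - 5))**2*1) - 28*158 = (-5 + (-4 + (3 - 1)/(-4 - 5))**2*1) - 28*158 = (-5 + (-4 + 2/(-9))**2*1) - 4424 = (-5 + (-4 + 2*(-1/9))**2*1) - 4424 = (-5 + (-4 - 2/9)**2*1) - 4424 = (-5 + (-38/9)**2*1) - 4424 = (-5 + (1444/81)*1) - 4424 = (-5 + 1444/81) - 4424 = 1039/81 - 4424 = -357305/81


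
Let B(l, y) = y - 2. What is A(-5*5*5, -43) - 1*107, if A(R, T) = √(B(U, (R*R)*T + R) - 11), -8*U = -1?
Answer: -107 + I*√672013 ≈ -107.0 + 819.76*I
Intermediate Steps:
U = ⅛ (U = -⅛*(-1) = ⅛ ≈ 0.12500)
B(l, y) = -2 + y
A(R, T) = √(-13 + R + T*R²) (A(R, T) = √((-2 + ((R*R)*T + R)) - 11) = √((-2 + (R²*T + R)) - 11) = √((-2 + (T*R² + R)) - 11) = √((-2 + (R + T*R²)) - 11) = √((-2 + R + T*R²) - 11) = √(-13 + R + T*R²))
A(-5*5*5, -43) - 1*107 = √(-13 + (-5*5*5)*(1 + (-5*5*5)*(-43))) - 1*107 = √(-13 + (-25*5)*(1 - 25*5*(-43))) - 107 = √(-13 - 125*(1 - 125*(-43))) - 107 = √(-13 - 125*(1 + 5375)) - 107 = √(-13 - 125*5376) - 107 = √(-13 - 672000) - 107 = √(-672013) - 107 = I*√672013 - 107 = -107 + I*√672013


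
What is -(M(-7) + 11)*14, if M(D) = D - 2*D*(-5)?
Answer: 924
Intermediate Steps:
M(D) = 11*D (M(D) = D - (-10)*D = D + 10*D = 11*D)
-(M(-7) + 11)*14 = -(11*(-7) + 11)*14 = -(-77 + 11)*14 = -(-66)*14 = -1*(-924) = 924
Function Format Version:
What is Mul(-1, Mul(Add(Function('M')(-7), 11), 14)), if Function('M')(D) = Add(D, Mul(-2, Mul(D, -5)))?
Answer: 924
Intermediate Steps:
Function('M')(D) = Mul(11, D) (Function('M')(D) = Add(D, Mul(-2, Mul(-5, D))) = Add(D, Mul(10, D)) = Mul(11, D))
Mul(-1, Mul(Add(Function('M')(-7), 11), 14)) = Mul(-1, Mul(Add(Mul(11, -7), 11), 14)) = Mul(-1, Mul(Add(-77, 11), 14)) = Mul(-1, Mul(-66, 14)) = Mul(-1, -924) = 924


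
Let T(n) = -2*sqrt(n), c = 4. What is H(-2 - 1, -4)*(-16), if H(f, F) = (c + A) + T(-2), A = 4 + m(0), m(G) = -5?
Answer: -48 + 32*I*sqrt(2) ≈ -48.0 + 45.255*I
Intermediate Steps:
A = -1 (A = 4 - 5 = -1)
H(f, F) = 3 - 2*I*sqrt(2) (H(f, F) = (4 - 1) - 2*I*sqrt(2) = 3 - 2*I*sqrt(2))
H(-2 - 1, -4)*(-16) = (3 - 2*I*sqrt(2))*(-16) = -48 + 32*I*sqrt(2)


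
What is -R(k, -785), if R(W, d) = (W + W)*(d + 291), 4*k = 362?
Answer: 89414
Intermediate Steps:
k = 181/2 (k = (1/4)*362 = 181/2 ≈ 90.500)
R(W, d) = 2*W*(291 + d) (R(W, d) = (2*W)*(291 + d) = 2*W*(291 + d))
-R(k, -785) = -2*181*(291 - 785)/2 = -2*181*(-494)/2 = -1*(-89414) = 89414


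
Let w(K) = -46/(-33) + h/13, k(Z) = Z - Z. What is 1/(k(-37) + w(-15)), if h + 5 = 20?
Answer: 429/1093 ≈ 0.39250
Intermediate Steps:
h = 15 (h = -5 + 20 = 15)
k(Z) = 0
w(K) = 1093/429 (w(K) = -46/(-33) + 15/13 = -46*(-1/33) + 15*(1/13) = 46/33 + 15/13 = 1093/429)
1/(k(-37) + w(-15)) = 1/(0 + 1093/429) = 1/(1093/429) = 429/1093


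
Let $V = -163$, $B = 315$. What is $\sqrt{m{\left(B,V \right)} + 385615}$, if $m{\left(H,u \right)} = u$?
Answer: $6 \sqrt{10707} \approx 620.85$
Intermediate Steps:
$\sqrt{m{\left(B,V \right)} + 385615} = \sqrt{-163 + 385615} = \sqrt{385452} = 6 \sqrt{10707}$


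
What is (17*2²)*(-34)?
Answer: -2312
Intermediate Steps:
(17*2²)*(-34) = (17*4)*(-34) = 68*(-34) = -2312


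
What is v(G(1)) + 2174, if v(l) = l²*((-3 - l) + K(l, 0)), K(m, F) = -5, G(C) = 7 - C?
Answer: 1670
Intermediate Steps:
v(l) = l²*(-8 - l) (v(l) = l²*((-3 - l) - 5) = l²*(-8 - l))
v(G(1)) + 2174 = (7 - 1*1)²*(-8 - (7 - 1*1)) + 2174 = (7 - 1)²*(-8 - (7 - 1)) + 2174 = 6²*(-8 - 1*6) + 2174 = 36*(-8 - 6) + 2174 = 36*(-14) + 2174 = -504 + 2174 = 1670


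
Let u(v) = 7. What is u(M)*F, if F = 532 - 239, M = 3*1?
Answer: 2051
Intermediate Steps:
M = 3
F = 293
u(M)*F = 7*293 = 2051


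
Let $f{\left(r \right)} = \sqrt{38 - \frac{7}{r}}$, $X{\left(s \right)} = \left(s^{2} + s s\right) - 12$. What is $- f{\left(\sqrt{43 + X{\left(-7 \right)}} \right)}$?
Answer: $- \frac{\sqrt{632358 - 903 \sqrt{129}}}{129} \approx -6.1142$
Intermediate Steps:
$X{\left(s \right)} = -12 + 2 s^{2}$ ($X{\left(s \right)} = \left(s^{2} + s^{2}\right) - 12 = 2 s^{2} - 12 = -12 + 2 s^{2}$)
$f{\left(r \right)} = \sqrt{38 - \frac{7}{r}}$
$- f{\left(\sqrt{43 + X{\left(-7 \right)}} \right)} = - \sqrt{38 - \frac{7}{\sqrt{43 - \left(12 - 2 \left(-7\right)^{2}\right)}}} = - \sqrt{38 - \frac{7}{\sqrt{43 + \left(-12 + 2 \cdot 49\right)}}} = - \sqrt{38 - \frac{7}{\sqrt{43 + \left(-12 + 98\right)}}} = - \sqrt{38 - \frac{7}{\sqrt{43 + 86}}} = - \sqrt{38 - \frac{7}{\sqrt{129}}} = - \sqrt{38 - 7 \frac{\sqrt{129}}{129}} = - \sqrt{38 - \frac{7 \sqrt{129}}{129}}$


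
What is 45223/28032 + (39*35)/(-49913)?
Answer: 2218951919/1399161216 ≈ 1.5859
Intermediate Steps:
45223/28032 + (39*35)/(-49913) = 45223*(1/28032) + 1365*(-1/49913) = 45223/28032 - 1365/49913 = 2218951919/1399161216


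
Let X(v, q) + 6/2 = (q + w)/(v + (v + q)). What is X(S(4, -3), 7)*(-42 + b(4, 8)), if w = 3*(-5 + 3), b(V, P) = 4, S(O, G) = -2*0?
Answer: 760/7 ≈ 108.57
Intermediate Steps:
S(O, G) = 0
w = -6 (w = 3*(-2) = -6)
X(v, q) = -3 + (-6 + q)/(q + 2*v) (X(v, q) = -3 + (q - 6)/(v + (v + q)) = -3 + (-6 + q)/(v + (q + v)) = -3 + (-6 + q)/(q + 2*v))
X(S(4, -3), 7)*(-42 + b(4, 8)) = (2*(-3 - 1*7 - 3*0)/(7 + 2*0))*(-42 + 4) = (2*(-3 - 7 + 0)/(7 + 0))*(-38) = (2*(-10)/7)*(-38) = (2*(⅐)*(-10))*(-38) = -20/7*(-38) = 760/7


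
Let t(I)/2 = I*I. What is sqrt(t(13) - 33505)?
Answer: I*sqrt(33167) ≈ 182.12*I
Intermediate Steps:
t(I) = 2*I**2 (t(I) = 2*(I*I) = 2*I**2)
sqrt(t(13) - 33505) = sqrt(2*13**2 - 33505) = sqrt(2*169 - 33505) = sqrt(338 - 33505) = sqrt(-33167) = I*sqrt(33167)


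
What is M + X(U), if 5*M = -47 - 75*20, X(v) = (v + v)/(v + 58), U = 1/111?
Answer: -9961123/32195 ≈ -309.40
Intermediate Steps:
U = 1/111 ≈ 0.0090090
X(v) = 2*v/(58 + v) (X(v) = (2*v)/(58 + v) = 2*v/(58 + v))
M = -1547/5 (M = (-47 - 75*20)/5 = (-47 - 1500)/5 = (⅕)*(-1547) = -1547/5 ≈ -309.40)
M + X(U) = -1547/5 + 2*(1/111)/(58 + 1/111) = -1547/5 + 2*(1/111)/(6439/111) = -1547/5 + 2*(1/111)*(111/6439) = -1547/5 + 2/6439 = -9961123/32195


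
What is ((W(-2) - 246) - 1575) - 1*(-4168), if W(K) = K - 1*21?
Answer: 2324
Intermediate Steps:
W(K) = -21 + K (W(K) = K - 21 = -21 + K)
((W(-2) - 246) - 1575) - 1*(-4168) = (((-21 - 2) - 246) - 1575) - 1*(-4168) = ((-23 - 246) - 1575) + 4168 = (-269 - 1575) + 4168 = -1844 + 4168 = 2324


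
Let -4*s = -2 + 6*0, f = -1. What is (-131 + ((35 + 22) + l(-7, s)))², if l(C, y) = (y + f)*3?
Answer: 22801/4 ≈ 5700.3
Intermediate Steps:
s = ½ (s = -(-2 + 6*0)/4 = -(-2 + 0)/4 = -¼*(-2) = ½ ≈ 0.50000)
l(C, y) = -3 + 3*y (l(C, y) = (y - 1)*3 = (-1 + y)*3 = -3 + 3*y)
(-131 + ((35 + 22) + l(-7, s)))² = (-131 + ((35 + 22) + (-3 + 3*(½))))² = (-131 + (57 + (-3 + 3/2)))² = (-131 + (57 - 3/2))² = (-131 + 111/2)² = (-151/2)² = 22801/4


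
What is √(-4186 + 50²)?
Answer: I*√1686 ≈ 41.061*I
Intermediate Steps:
√(-4186 + 50²) = √(-4186 + 2500) = √(-1686) = I*√1686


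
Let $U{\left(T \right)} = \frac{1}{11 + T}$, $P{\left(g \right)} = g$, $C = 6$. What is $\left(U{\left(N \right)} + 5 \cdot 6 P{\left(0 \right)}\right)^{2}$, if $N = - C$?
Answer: $\frac{1}{25} \approx 0.04$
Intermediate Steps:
$N = -6$ ($N = \left(-1\right) 6 = -6$)
$\left(U{\left(N \right)} + 5 \cdot 6 P{\left(0 \right)}\right)^{2} = \left(\frac{1}{11 - 6} + 5 \cdot 6 \cdot 0\right)^{2} = \left(\frac{1}{5} + 30 \cdot 0\right)^{2} = \left(\frac{1}{5} + 0\right)^{2} = \left(\frac{1}{5}\right)^{2} = \frac{1}{25}$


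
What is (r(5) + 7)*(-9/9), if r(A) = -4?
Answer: -3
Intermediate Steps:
(r(5) + 7)*(-9/9) = (-4 + 7)*(-9/9) = 3*(-9*1/9) = 3*(-1) = -3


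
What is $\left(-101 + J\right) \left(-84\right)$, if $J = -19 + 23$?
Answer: $8148$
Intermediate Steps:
$J = 4$
$\left(-101 + J\right) \left(-84\right) = \left(-101 + 4\right) \left(-84\right) = \left(-97\right) \left(-84\right) = 8148$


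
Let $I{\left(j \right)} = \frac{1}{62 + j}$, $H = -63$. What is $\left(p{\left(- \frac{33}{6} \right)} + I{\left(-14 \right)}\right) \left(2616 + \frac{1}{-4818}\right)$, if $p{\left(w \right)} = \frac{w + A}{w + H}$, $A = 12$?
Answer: $- \frac{6138092969}{31683168} \approx -193.73$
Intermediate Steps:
$p{\left(w \right)} = \frac{12 + w}{-63 + w}$ ($p{\left(w \right)} = \frac{w + 12}{w - 63} = \frac{12 + w}{-63 + w}$)
$\left(p{\left(- \frac{33}{6} \right)} + I{\left(-14 \right)}\right) \left(2616 + \frac{1}{-4818}\right) = \left(\frac{12 - \frac{33}{6}}{-63 - \frac{33}{6}} + \frac{1}{62 - 14}\right) \left(2616 + \frac{1}{-4818}\right) = \left(\frac{12 - \frac{11}{2}}{-63 - \frac{11}{2}} + \frac{1}{48}\right) \left(2616 - \frac{1}{4818}\right) = \left(\frac{12 - \frac{11}{2}}{-63 - \frac{11}{2}} + \frac{1}{48}\right) \frac{12603887}{4818} = \left(\frac{1}{- \frac{137}{2}} \cdot \frac{13}{2} + \frac{1}{48}\right) \frac{12603887}{4818} = \left(\left(- \frac{2}{137}\right) \frac{13}{2} + \frac{1}{48}\right) \frac{12603887}{4818} = \left(- \frac{13}{137} + \frac{1}{48}\right) \frac{12603887}{4818} = \left(- \frac{487}{6576}\right) \frac{12603887}{4818} = - \frac{6138092969}{31683168}$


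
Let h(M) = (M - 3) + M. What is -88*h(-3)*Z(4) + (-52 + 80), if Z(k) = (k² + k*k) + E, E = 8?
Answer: 31708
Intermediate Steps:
Z(k) = 8 + 2*k² (Z(k) = (k² + k*k) + 8 = (k² + k²) + 8 = 2*k² + 8 = 8 + 2*k²)
h(M) = -3 + 2*M (h(M) = (-3 + M) + M = -3 + 2*M)
-88*h(-3)*Z(4) + (-52 + 80) = -88*(-3 + 2*(-3))*(8 + 2*4²) + (-52 + 80) = -88*(-3 - 6)*(8 + 2*16) + 28 = -(-792)*(8 + 32) + 28 = -(-792)*40 + 28 = -88*(-360) + 28 = 31680 + 28 = 31708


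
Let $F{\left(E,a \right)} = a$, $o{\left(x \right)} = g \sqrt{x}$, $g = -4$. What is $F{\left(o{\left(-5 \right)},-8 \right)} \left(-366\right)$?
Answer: $2928$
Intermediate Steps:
$o{\left(x \right)} = - 4 \sqrt{x}$
$F{\left(o{\left(-5 \right)},-8 \right)} \left(-366\right) = \left(-8\right) \left(-366\right) = 2928$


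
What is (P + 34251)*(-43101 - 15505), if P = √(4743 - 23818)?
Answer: -2007314106 - 293030*I*√763 ≈ -2.0073e+9 - 8.0942e+6*I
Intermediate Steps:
P = 5*I*√763 (P = √(-19075) = 5*I*√763 ≈ 138.11*I)
(P + 34251)*(-43101 - 15505) = (5*I*√763 + 34251)*(-43101 - 15505) = (34251 + 5*I*√763)*(-58606) = -2007314106 - 293030*I*√763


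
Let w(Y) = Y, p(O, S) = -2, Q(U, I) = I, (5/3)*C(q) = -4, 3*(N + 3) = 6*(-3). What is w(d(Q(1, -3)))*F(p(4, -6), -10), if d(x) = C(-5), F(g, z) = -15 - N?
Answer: 72/5 ≈ 14.400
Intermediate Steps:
N = -9 (N = -3 + (6*(-3))/3 = -3 + (1/3)*(-18) = -3 - 6 = -9)
C(q) = -12/5 (C(q) = (3/5)*(-4) = -12/5)
F(g, z) = -6 (F(g, z) = -15 - 1*(-9) = -15 + 9 = -6)
d(x) = -12/5
w(d(Q(1, -3)))*F(p(4, -6), -10) = -12/5*(-6) = 72/5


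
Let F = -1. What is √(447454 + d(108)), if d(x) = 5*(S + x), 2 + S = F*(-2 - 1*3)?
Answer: √448009 ≈ 669.33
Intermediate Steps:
S = 3 (S = -2 - (-2 - 1*3) = -2 - (-2 - 3) = -2 - 1*(-5) = -2 + 5 = 3)
d(x) = 15 + 5*x (d(x) = 5*(3 + x) = 15 + 5*x)
√(447454 + d(108)) = √(447454 + (15 + 5*108)) = √(447454 + (15 + 540)) = √(447454 + 555) = √448009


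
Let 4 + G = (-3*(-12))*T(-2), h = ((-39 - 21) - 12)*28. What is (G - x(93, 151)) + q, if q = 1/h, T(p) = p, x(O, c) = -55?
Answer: -42337/2016 ≈ -21.000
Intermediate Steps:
h = -2016 (h = (-60 - 12)*28 = -72*28 = -2016)
G = -76 (G = -4 - 3*(-12)*(-2) = -4 + 36*(-2) = -4 - 72 = -76)
q = -1/2016 (q = 1/(-2016) = -1/2016 ≈ -0.00049603)
(G - x(93, 151)) + q = (-76 - 1*(-55)) - 1/2016 = (-76 + 55) - 1/2016 = -21 - 1/2016 = -42337/2016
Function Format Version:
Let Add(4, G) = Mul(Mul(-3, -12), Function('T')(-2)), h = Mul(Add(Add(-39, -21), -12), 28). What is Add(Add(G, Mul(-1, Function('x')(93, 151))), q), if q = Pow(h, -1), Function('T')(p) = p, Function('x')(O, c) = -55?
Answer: Rational(-42337, 2016) ≈ -21.000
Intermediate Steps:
h = -2016 (h = Mul(Add(-60, -12), 28) = Mul(-72, 28) = -2016)
G = -76 (G = Add(-4, Mul(Mul(-3, -12), -2)) = Add(-4, Mul(36, -2)) = Add(-4, -72) = -76)
q = Rational(-1, 2016) (q = Pow(-2016, -1) = Rational(-1, 2016) ≈ -0.00049603)
Add(Add(G, Mul(-1, Function('x')(93, 151))), q) = Add(Add(-76, Mul(-1, -55)), Rational(-1, 2016)) = Add(Add(-76, 55), Rational(-1, 2016)) = Add(-21, Rational(-1, 2016)) = Rational(-42337, 2016)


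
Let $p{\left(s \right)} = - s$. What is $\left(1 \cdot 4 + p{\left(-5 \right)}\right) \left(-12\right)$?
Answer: $-108$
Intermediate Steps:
$\left(1 \cdot 4 + p{\left(-5 \right)}\right) \left(-12\right) = \left(1 \cdot 4 - -5\right) \left(-12\right) = \left(4 + 5\right) \left(-12\right) = 9 \left(-12\right) = -108$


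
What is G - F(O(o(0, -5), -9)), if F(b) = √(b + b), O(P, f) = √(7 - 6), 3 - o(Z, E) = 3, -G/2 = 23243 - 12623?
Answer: -21240 - √2 ≈ -21241.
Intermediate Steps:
G = -21240 (G = -2*(23243 - 12623) = -2*10620 = -21240)
o(Z, E) = 0 (o(Z, E) = 3 - 1*3 = 3 - 3 = 0)
O(P, f) = 1 (O(P, f) = √1 = 1)
F(b) = √2*√b (F(b) = √(2*b) = √2*√b)
G - F(O(o(0, -5), -9)) = -21240 - √2*√1 = -21240 - √2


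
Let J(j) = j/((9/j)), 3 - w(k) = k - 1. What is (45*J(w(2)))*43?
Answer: 860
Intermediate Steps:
w(k) = 4 - k (w(k) = 3 - (k - 1) = 3 - (-1 + k) = 3 + (1 - k) = 4 - k)
J(j) = j²/9 (J(j) = j*(j/9) = j²/9)
(45*J(w(2)))*43 = (45*((4 - 1*2)²/9))*43 = (45*((4 - 2)²/9))*43 = (45*((⅑)*2²))*43 = (45*((⅑)*4))*43 = (45*(4/9))*43 = 20*43 = 860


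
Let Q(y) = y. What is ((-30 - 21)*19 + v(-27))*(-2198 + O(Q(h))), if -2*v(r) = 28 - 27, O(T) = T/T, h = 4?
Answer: 4259983/2 ≈ 2.1300e+6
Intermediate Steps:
O(T) = 1
v(r) = -½ (v(r) = -(28 - 27)/2 = -½*1 = -½)
((-30 - 21)*19 + v(-27))*(-2198 + O(Q(h))) = ((-30 - 21)*19 - ½)*(-2198 + 1) = (-51*19 - ½)*(-2197) = (-969 - ½)*(-2197) = -1939/2*(-2197) = 4259983/2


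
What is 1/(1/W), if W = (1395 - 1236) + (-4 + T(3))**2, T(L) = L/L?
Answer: 168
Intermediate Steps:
T(L) = 1
W = 168 (W = (1395 - 1236) + (-4 + 1)**2 = 159 + (-3)**2 = 159 + 9 = 168)
1/(1/W) = 1/(1/168) = 168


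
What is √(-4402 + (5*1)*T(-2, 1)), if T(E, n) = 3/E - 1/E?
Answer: I*√4407 ≈ 66.385*I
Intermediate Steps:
T(E, n) = 2/E
√(-4402 + (5*1)*T(-2, 1)) = √(-4402 + (5*1)*(2/(-2))) = √(-4402 + 5*(2*(-½))) = √(-4402 + 5*(-1)) = √(-4402 - 5) = √(-4407) = I*√4407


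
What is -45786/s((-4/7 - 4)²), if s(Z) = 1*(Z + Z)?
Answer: -1121757/1024 ≈ -1095.5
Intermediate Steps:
s(Z) = 2*Z (s(Z) = 1*(2*Z) = 2*Z)
-45786/s((-4/7 - 4)²) = -45786*1/(2*(-4/7 - 4)²) = -45786/(2*(-32/7)²) = -45786/(2*(1024/49)) = -45786/2048/49 = -45786*49/2048 = -1121757/1024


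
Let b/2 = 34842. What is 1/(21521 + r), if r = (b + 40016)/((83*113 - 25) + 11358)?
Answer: 5178/111463163 ≈ 4.6455e-5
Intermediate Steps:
b = 69684 (b = 2*34842 = 69684)
r = 27425/5178 (r = (69684 + 40016)/((83*113 - 25) + 11358) = 109700/((9379 - 25) + 11358) = 109700/(9354 + 11358) = 109700/20712 = 109700*(1/20712) = 27425/5178 ≈ 5.2964)
1/(21521 + r) = 1/(21521 + 27425/5178) = 1/(111463163/5178) = 5178/111463163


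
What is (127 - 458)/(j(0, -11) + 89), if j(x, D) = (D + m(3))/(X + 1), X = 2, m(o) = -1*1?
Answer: -331/85 ≈ -3.8941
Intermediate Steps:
m(o) = -1
j(x, D) = -1/3 + D/3 (j(x, D) = (D - 1)/(2 + 1) = (-1 + D)/3 = (-1 + D)*(1/3) = -1/3 + D/3)
(127 - 458)/(j(0, -11) + 89) = (127 - 458)/((-1/3 + (1/3)*(-11)) + 89) = -331/((-1/3 - 11/3) + 89) = -331/(-4 + 89) = -331/85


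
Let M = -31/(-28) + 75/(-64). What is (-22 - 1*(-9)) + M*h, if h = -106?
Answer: -1375/224 ≈ -6.1384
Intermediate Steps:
M = -29/448 (M = -31*(-1/28) + 75*(-1/64) = 31/28 - 75/64 = -29/448 ≈ -0.064732)
(-22 - 1*(-9)) + M*h = (-22 - 1*(-9)) - 29/448*(-106) = (-22 + 9) + 1537/224 = -13 + 1537/224 = -1375/224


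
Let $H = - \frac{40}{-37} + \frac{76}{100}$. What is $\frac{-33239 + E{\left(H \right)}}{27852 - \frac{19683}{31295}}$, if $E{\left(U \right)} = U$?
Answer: $- \frac{64143008116}{53749200515} \approx -1.1934$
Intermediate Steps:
$H = \frac{1703}{925}$ ($H = \left(-40\right) \left(- \frac{1}{37}\right) + 76 \cdot \frac{1}{100} = \frac{40}{37} + \frac{19}{25} = \frac{1703}{925} \approx 1.8411$)
$\frac{-33239 + E{\left(H \right)}}{27852 - \frac{19683}{31295}} = \frac{-33239 + \frac{1703}{925}}{27852 - \frac{19683}{31295}} = - \frac{30744372}{925 \left(27852 - \frac{19683}{31295}\right)} = - \frac{30744372}{925 \cdot \frac{871608657}{31295}} = \left(- \frac{30744372}{925}\right) \frac{31295}{871608657} = - \frac{64143008116}{53749200515}$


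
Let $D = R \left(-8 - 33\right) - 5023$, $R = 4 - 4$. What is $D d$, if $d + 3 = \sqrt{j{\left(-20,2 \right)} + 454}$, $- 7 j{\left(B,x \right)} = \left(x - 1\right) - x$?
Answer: $15069 - \frac{85391 \sqrt{77}}{7} \approx -91974.0$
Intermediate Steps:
$R = 0$
$j{\left(B,x \right)} = \frac{1}{7}$ ($j{\left(B,x \right)} = - \frac{\left(x - 1\right) - x}{7} = - \frac{\left(-1 + x\right) - x}{7} = \left(- \frac{1}{7}\right) \left(-1\right) = \frac{1}{7}$)
$d = -3 + \frac{17 \sqrt{77}}{7}$ ($d = -3 + \sqrt{\frac{1}{7} + 454} = -3 + \sqrt{\frac{3179}{7}} = -3 + \frac{17 \sqrt{77}}{7} \approx 18.311$)
$D = -5023$ ($D = 0 \left(-8 - 33\right) - 5023 = 0 \left(-41\right) - 5023 = 0 - 5023 = -5023$)
$D d = - 5023 \left(-3 + \frac{17 \sqrt{77}}{7}\right) = 15069 - \frac{85391 \sqrt{77}}{7}$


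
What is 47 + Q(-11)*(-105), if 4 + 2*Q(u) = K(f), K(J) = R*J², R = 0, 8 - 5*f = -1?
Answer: 257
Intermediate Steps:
f = 9/5 (f = 8/5 - ⅕*(-1) = 8/5 + ⅕ = 9/5 ≈ 1.8000)
K(J) = 0 (K(J) = 0*J² = 0)
Q(u) = -2 (Q(u) = -2 + (½)*0 = -2 + 0 = -2)
47 + Q(-11)*(-105) = 47 - 2*(-105) = 47 + 210 = 257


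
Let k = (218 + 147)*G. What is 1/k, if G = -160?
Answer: -1/58400 ≈ -1.7123e-5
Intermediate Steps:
k = -58400 (k = (218 + 147)*(-160) = 365*(-160) = -58400)
1/k = 1/(-58400) = -1/58400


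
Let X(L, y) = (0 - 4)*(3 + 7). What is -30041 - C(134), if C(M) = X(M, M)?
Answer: -30001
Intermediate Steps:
X(L, y) = -40 (X(L, y) = -4*10 = -40)
C(M) = -40
-30041 - C(134) = -30041 - 1*(-40) = -30041 + 40 = -30001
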